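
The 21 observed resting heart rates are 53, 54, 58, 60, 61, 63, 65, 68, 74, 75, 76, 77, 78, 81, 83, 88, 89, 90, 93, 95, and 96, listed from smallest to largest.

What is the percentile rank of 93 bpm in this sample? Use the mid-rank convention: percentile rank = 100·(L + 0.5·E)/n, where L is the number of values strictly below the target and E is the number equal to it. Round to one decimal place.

88.1

Count below 93: L = 18; count equal: E = 1; n = 21.
Percentile rank = 100·(18 + 0.5·1)/21 = 100·18.5/21 = 88.1.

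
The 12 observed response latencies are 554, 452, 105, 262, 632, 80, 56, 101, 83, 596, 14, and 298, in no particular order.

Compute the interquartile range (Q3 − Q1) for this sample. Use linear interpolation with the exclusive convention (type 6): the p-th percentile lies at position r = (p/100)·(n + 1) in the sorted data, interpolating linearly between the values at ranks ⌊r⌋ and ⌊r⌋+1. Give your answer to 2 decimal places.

Sorted: 14, 56, 80, 83, 101, 105, 262, 298, 452, 554, 596, 632.
n = 12.
P25: r = 3.25; ranks 3–4 are 80, 83; interpolating gives 80.75.
P75: r = 9.75; ranks 9–10 are 452, 554; interpolating gives 528.5.
Difference: 528.5 − 80.75 = 447.75.

447.75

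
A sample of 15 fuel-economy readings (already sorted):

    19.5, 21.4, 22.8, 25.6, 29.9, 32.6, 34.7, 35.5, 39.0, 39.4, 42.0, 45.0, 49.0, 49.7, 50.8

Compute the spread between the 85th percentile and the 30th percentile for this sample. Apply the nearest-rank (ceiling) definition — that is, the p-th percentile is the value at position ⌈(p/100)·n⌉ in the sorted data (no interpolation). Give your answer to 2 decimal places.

n = 15.
P30: rank ⌈30/100·15⌉ = 5 → 29.9.
P85: rank ⌈85/100·15⌉ = 13 → 49.
Difference: 49 − 29.9 = 19.1.

19.10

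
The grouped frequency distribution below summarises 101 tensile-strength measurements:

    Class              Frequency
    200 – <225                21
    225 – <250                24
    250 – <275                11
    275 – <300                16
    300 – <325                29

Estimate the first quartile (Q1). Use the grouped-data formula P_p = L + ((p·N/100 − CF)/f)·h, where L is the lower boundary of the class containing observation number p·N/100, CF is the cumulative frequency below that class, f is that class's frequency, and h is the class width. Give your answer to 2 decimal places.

N = 101; target position k = 25/100 · 101 = 25.25.
Cumulative frequencies: 21, 45, 56, 72, 101.
Observation 25.25 falls in the class 225 – <250.
L = 225, CF = 21, f = 24, h = 25.
P25 = 225 + ((25.25 − 21)/24)·25 = 225 + 4.42708 = 229.427.

229.43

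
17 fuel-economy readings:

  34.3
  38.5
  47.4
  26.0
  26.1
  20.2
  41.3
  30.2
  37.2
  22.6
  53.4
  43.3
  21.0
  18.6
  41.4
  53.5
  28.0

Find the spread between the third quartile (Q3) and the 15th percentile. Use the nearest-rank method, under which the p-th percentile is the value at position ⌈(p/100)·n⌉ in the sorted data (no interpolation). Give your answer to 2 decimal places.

Sorted: 18.6, 20.2, 21.0, 22.6, 26.0, 26.1, 28.0, 30.2, 34.3, 37.2, 38.5, 41.3, 41.4, 43.3, 47.4, 53.4, 53.5.
n = 17.
P15: rank ⌈15/100·17⌉ = 3 → 21.
P75: rank ⌈75/100·17⌉ = 13 → 41.4.
Difference: 41.4 − 21 = 20.4.

20.40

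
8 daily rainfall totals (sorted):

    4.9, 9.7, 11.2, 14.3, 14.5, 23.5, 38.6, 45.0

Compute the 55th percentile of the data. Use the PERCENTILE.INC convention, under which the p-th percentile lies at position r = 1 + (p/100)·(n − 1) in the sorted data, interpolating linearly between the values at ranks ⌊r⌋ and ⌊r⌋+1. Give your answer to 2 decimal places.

14.47

n = 8.
r = 1 + (55/100)·(8 − 1) = 1 + 3.85 = 4.85.
Rank 4 is 14.3 and rank 5 is 14.5.
Interpolate: 14.3 + 0.85·(14.5 − 14.3) = 14.3 + 0.85·0.2 = 14.47.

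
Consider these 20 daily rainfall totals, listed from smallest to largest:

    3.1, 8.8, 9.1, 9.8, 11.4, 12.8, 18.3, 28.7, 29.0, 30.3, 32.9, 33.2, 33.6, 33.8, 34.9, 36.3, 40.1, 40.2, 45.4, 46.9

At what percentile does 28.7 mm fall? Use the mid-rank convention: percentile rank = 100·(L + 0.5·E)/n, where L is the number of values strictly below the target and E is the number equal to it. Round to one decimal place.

Count below 28.7: L = 7; count equal: E = 1; n = 20.
Percentile rank = 100·(7 + 0.5·1)/20 = 100·7.5/20 = 37.5.

37.5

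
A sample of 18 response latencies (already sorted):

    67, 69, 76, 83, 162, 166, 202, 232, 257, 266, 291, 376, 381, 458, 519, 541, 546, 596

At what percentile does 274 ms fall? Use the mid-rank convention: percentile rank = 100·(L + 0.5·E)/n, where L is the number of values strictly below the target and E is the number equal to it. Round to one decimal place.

Count below 274: L = 10; count equal: E = 0; n = 18.
Percentile rank = 100·(10 + 0.5·0)/18 = 100·10/18 = 55.56.

55.6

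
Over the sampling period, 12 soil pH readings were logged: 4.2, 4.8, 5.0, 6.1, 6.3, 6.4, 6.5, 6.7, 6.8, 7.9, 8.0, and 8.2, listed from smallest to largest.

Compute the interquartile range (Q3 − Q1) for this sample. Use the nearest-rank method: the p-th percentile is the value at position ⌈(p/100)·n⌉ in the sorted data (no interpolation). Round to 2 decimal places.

1.80

n = 12.
P25: rank ⌈25/100·12⌉ = 3 → 5.
P75: rank ⌈75/100·12⌉ = 9 → 6.8.
Difference: 6.8 − 5 = 1.8.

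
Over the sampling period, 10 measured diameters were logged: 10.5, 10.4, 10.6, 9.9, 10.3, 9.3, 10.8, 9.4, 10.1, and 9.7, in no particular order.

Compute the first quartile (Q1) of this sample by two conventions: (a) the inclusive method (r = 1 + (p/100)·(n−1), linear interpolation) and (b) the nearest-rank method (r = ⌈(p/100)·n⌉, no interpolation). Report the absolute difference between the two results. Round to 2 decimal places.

Sorted: 9.3, 9.4, 9.7, 9.9, 10.1, 10.3, 10.4, 10.5, 10.6, 10.8.
n = 10.
(a) r = 3.25; between ranks 3 (9.7) and 4 (9.9): 9.75.
(b) the nearest-rank method: rank 3 → 9.7.
|9.75 − 9.7| = 0.05.

0.05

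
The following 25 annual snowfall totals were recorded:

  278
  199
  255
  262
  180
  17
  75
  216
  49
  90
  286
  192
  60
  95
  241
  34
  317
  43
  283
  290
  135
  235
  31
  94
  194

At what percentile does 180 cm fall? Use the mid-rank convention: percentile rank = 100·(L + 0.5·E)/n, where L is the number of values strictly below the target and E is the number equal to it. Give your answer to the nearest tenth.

Sorted: 17, 31, 34, 43, 49, 60, 75, 90, 94, 95, 135, 180, 192, 194, 199, 216, 235, 241, 255, 262, 278, 283, 286, 290, 317.
Count below 180: L = 11; count equal: E = 1; n = 25.
Percentile rank = 100·(11 + 0.5·1)/25 = 100·11.5/25 = 46.

46.0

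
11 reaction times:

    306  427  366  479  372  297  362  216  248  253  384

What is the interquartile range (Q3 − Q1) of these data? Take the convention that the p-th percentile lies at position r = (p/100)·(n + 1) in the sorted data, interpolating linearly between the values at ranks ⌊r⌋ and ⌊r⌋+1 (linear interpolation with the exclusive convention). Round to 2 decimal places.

Sorted: 216, 248, 253, 297, 306, 362, 366, 372, 384, 427, 479.
n = 11.
P25: r = 3 (integer) → 253.
P75: r = 9 (integer) → 384.
Difference: 384 − 253 = 131.

131.00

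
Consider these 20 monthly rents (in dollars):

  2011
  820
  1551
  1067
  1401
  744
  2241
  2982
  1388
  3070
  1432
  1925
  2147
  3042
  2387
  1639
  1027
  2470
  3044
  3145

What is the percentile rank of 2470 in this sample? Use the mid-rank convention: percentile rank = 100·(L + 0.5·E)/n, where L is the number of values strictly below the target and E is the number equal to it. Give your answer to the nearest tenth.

Sorted: 744, 820, 1027, 1067, 1388, 1401, 1432, 1551, 1639, 1925, 2011, 2147, 2241, 2387, 2470, 2982, 3042, 3044, 3070, 3145.
Count below 2470: L = 14; count equal: E = 1; n = 20.
Percentile rank = 100·(14 + 0.5·1)/20 = 100·14.5/20 = 72.5.

72.5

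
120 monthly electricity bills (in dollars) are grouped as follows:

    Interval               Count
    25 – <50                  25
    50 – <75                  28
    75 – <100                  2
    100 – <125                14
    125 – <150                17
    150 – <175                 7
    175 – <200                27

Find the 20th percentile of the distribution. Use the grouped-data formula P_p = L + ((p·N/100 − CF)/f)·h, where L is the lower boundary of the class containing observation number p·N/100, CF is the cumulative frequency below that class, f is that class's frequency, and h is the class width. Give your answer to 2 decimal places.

N = 120; target position k = 20/100 · 120 = 24.
Cumulative frequencies: 25, 53, 55, 69, 86, 93, 120.
Observation 24 falls in the class 25 – <50.
L = 25, CF = 0, f = 25, h = 25.
P20 = 25 + ((24 − 0)/25)·25 = 25 + 24 = 49.

49.00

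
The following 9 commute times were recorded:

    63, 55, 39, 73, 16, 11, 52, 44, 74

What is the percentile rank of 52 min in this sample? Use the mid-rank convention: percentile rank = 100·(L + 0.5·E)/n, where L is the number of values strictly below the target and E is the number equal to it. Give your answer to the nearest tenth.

50.0

Sorted: 11, 16, 39, 44, 52, 55, 63, 73, 74.
Count below 52: L = 4; count equal: E = 1; n = 9.
Percentile rank = 100·(4 + 0.5·1)/9 = 100·4.5/9 = 50.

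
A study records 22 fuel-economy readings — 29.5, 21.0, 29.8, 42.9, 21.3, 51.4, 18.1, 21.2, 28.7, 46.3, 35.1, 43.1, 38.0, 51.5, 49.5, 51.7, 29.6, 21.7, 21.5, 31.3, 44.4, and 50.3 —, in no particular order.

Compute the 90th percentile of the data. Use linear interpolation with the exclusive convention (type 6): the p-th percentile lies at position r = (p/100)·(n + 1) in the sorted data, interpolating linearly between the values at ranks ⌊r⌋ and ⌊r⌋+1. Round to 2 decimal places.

Sorted: 18.1, 21.0, 21.2, 21.3, 21.5, 21.7, 28.7, 29.5, 29.6, 29.8, 31.3, 35.1, 38.0, 42.9, 43.1, 44.4, 46.3, 49.5, 50.3, 51.4, 51.5, 51.7.
n = 22.
r = (90/100)·(22 + 1) = 20.7.
Rank 20 is 51.4 and rank 21 is 51.5.
Interpolate: 51.4 + 0.7·(51.5 − 51.4) = 51.4 + 0.7·0.1 = 51.47.

51.47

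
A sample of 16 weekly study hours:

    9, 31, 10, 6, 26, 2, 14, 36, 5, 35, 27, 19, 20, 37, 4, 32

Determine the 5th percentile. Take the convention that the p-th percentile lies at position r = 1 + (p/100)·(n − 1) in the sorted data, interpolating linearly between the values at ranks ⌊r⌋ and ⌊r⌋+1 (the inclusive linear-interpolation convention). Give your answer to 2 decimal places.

Sorted: 2, 4, 5, 6, 9, 10, 14, 19, 20, 26, 27, 31, 32, 35, 36, 37.
n = 16.
r = 1 + (5/100)·(16 − 1) = 1 + 0.75 = 1.75.
Rank 1 is 2 and rank 2 is 4.
Interpolate: 2 + 0.75·(4 − 2) = 2 + 0.75·2 = 3.5.

3.50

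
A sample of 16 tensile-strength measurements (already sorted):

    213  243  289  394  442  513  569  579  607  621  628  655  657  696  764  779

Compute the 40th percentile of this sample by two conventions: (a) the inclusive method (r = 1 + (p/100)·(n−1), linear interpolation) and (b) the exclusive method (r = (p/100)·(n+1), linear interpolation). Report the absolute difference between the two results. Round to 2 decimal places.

11.20

n = 16.
(a) r = 7 → value at rank 7 = 569.
(b) r = 6.8; between ranks 6 (513) and 7 (569): 557.8.
|569 − 557.8| = 11.2.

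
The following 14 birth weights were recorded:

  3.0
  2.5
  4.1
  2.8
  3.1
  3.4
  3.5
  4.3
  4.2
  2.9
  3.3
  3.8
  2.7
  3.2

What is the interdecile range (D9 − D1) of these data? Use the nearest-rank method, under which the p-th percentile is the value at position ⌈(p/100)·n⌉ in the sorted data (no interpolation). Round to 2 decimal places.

Sorted: 2.5, 2.7, 2.8, 2.9, 3.0, 3.1, 3.2, 3.3, 3.4, 3.5, 3.8, 4.1, 4.2, 4.3.
n = 14.
P10: rank ⌈10/100·14⌉ = 2 → 2.7.
P90: rank ⌈90/100·14⌉ = 13 → 4.2.
Difference: 4.2 − 2.7 = 1.5.

1.50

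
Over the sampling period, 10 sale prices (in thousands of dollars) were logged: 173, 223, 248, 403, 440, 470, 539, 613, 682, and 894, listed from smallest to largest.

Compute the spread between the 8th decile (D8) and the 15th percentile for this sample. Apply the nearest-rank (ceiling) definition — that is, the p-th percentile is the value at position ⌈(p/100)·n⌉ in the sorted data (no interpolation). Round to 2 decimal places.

n = 10.
P15: rank ⌈15/100·10⌉ = 2 → 223.
P80: rank ⌈80/100·10⌉ = 8 → 613.
Difference: 613 − 223 = 390.

390.00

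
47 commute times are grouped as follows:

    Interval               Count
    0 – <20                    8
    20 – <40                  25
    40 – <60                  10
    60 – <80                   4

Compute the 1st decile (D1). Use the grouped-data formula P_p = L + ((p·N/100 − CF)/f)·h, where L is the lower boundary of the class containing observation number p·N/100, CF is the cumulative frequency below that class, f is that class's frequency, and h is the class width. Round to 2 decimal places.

11.75

N = 47; target position k = 10/100 · 47 = 4.7.
Cumulative frequencies: 8, 33, 43, 47.
Observation 4.7 falls in the class 0 – <20.
L = 0, CF = 0, f = 8, h = 20.
P10 = 0 + ((4.7 − 0)/8)·20 = 0 + 11.75 = 11.75.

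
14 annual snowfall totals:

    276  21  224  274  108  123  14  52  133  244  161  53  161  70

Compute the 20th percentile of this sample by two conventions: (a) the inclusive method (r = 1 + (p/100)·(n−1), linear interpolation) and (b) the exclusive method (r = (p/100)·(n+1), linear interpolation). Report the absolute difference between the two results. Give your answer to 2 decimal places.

Sorted: 14, 21, 52, 53, 70, 108, 123, 133, 161, 161, 224, 244, 274, 276.
n = 14.
(a) r = 3.6; between ranks 3 (52) and 4 (53): 52.6.
(b) r = 3 → value at rank 3 = 52.
|52.6 − 52| = 0.6.

0.60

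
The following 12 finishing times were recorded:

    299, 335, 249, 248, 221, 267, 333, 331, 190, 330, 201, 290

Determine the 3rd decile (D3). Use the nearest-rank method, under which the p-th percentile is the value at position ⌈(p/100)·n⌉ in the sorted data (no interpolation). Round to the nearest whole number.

Sorted: 190, 201, 221, 248, 249, 267, 290, 299, 330, 331, 333, 335.
n = 12.
Position = ⌈30/100 · 12⌉ = ⌈3.6⌉ = 4.
The value at rank 4 is 248.

248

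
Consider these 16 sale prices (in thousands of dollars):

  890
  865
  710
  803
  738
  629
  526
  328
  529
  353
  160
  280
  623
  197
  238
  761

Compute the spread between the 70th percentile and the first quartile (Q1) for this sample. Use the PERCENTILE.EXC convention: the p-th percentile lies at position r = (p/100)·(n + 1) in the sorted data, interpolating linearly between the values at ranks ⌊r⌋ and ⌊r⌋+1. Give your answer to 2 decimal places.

Sorted: 160, 197, 238, 280, 328, 353, 526, 529, 623, 629, 710, 738, 761, 803, 865, 890.
n = 16.
P25: r = 4.25; ranks 4–5 are 280, 328; interpolating gives 292.
P70: r = 11.9; ranks 11–12 are 710, 738; interpolating gives 735.2.
Difference: 735.2 − 292 = 443.2.

443.20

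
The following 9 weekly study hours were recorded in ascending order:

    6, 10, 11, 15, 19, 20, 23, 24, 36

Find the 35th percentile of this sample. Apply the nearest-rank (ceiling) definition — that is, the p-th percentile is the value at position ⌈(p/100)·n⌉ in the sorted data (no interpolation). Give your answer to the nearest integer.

n = 9.
Position = ⌈35/100 · 9⌉ = ⌈3.15⌉ = 4.
The value at rank 4 is 15.

15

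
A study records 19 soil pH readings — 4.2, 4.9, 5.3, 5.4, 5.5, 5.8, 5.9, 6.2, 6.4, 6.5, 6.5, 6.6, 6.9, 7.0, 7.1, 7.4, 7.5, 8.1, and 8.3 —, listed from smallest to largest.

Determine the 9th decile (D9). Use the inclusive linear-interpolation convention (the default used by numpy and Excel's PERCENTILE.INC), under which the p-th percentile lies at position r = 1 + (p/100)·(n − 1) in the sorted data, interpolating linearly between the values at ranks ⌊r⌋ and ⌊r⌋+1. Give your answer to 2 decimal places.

7.62

n = 19.
r = 1 + (90/100)·(19 − 1) = 1 + 16.2 = 17.2.
Rank 17 is 7.5 and rank 18 is 8.1.
Interpolate: 7.5 + 0.2·(8.1 − 7.5) = 7.5 + 0.2·0.6 = 7.62.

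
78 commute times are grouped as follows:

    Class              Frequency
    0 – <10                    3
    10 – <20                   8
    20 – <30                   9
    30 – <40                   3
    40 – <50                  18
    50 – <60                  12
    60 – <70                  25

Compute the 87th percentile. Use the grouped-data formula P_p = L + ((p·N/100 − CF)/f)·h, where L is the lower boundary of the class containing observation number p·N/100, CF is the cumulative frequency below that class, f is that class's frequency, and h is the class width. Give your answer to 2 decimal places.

65.94

N = 78; target position k = 87/100 · 78 = 67.86.
Cumulative frequencies: 3, 11, 20, 23, 41, 53, 78.
Observation 67.86 falls in the class 60 – <70.
L = 60, CF = 53, f = 25, h = 10.
P87 = 60 + ((67.86 − 53)/25)·10 = 60 + 5.944 = 65.944.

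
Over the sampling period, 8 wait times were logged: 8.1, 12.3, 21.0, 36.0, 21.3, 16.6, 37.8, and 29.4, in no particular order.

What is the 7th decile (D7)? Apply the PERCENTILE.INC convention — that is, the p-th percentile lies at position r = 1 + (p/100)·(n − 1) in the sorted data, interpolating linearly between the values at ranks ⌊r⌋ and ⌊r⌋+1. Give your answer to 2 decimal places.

28.59

Sorted: 8.1, 12.3, 16.6, 21.0, 21.3, 29.4, 36.0, 37.8.
n = 8.
r = 1 + (70/100)·(8 − 1) = 1 + 4.9 = 5.9.
Rank 5 is 21.3 and rank 6 is 29.4.
Interpolate: 21.3 + 0.9·(29.4 − 21.3) = 21.3 + 0.9·8.1 = 28.59.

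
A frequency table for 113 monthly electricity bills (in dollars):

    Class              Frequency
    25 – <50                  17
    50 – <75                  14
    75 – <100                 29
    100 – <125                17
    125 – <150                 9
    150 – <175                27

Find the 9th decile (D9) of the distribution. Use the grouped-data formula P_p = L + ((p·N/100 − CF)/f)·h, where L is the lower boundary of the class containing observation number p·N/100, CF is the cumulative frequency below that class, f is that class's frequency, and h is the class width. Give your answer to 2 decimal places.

164.54

N = 113; target position k = 90/100 · 113 = 101.7.
Cumulative frequencies: 17, 31, 60, 77, 86, 113.
Observation 101.7 falls in the class 150 – <175.
L = 150, CF = 86, f = 27, h = 25.
P90 = 150 + ((101.7 − 86)/27)·25 = 150 + 14.537 = 164.537.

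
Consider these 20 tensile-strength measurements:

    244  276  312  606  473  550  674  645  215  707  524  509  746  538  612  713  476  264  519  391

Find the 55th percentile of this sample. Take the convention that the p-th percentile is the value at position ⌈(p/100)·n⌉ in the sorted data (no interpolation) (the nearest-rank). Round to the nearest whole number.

524

Sorted: 215, 244, 264, 276, 312, 391, 473, 476, 509, 519, 524, 538, 550, 606, 612, 645, 674, 707, 713, 746.
n = 20.
Position = ⌈55/100 · 20⌉ = ⌈11⌉ = 11.
The value at rank 11 is 524.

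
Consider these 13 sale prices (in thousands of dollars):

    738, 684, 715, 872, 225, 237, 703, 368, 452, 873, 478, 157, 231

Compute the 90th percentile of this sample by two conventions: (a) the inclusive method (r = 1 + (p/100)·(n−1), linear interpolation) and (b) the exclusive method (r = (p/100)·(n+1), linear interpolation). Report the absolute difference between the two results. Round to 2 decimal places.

Sorted: 157, 225, 231, 237, 368, 452, 478, 684, 703, 715, 738, 872, 873.
n = 13.
(a) r = 11.8; between ranks 11 (738) and 12 (872): 845.2.
(b) r = 12.6; between ranks 12 (872) and 13 (873): 872.6.
|845.2 − 872.6| = 27.4.

27.40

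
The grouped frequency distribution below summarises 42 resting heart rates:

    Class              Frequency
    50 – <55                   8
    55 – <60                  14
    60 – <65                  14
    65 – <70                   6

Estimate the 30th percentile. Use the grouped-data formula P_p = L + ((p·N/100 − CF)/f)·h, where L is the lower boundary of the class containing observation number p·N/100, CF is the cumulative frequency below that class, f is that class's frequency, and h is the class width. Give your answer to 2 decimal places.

N = 42; target position k = 30/100 · 42 = 12.6.
Cumulative frequencies: 8, 22, 36, 42.
Observation 12.6 falls in the class 55 – <60.
L = 55, CF = 8, f = 14, h = 5.
P30 = 55 + ((12.6 − 8)/14)·5 = 55 + 1.64286 = 56.6429.

56.64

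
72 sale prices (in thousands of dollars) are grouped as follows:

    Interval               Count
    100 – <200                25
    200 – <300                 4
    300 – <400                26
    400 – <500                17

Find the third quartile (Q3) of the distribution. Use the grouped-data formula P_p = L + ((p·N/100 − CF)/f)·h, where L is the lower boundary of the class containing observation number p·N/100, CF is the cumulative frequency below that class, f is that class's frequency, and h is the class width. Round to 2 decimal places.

396.15

N = 72; target position k = 75/100 · 72 = 54.
Cumulative frequencies: 25, 29, 55, 72.
Observation 54 falls in the class 300 – <400.
L = 300, CF = 29, f = 26, h = 100.
P75 = 300 + ((54 − 29)/26)·100 = 300 + 96.1538 = 396.154.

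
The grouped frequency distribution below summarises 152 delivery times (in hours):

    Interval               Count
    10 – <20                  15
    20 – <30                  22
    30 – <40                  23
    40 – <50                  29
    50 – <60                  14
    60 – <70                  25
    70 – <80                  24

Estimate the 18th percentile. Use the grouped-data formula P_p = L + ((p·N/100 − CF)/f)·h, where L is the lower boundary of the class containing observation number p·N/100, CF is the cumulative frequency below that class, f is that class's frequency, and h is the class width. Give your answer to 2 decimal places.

25.62

N = 152; target position k = 18/100 · 152 = 27.36.
Cumulative frequencies: 15, 37, 60, 89, 103, 128, 152.
Observation 27.36 falls in the class 20 – <30.
L = 20, CF = 15, f = 22, h = 10.
P18 = 20 + ((27.36 − 15)/22)·10 = 20 + 5.61818 = 25.6182.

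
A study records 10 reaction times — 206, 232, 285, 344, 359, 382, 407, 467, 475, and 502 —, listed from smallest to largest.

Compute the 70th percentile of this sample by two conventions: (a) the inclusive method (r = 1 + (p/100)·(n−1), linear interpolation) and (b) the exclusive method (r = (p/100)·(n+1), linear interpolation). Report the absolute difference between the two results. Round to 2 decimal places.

24.00

n = 10.
(a) r = 7.3; between ranks 7 (407) and 8 (467): 425.
(b) r = 7.7; between ranks 7 (407) and 8 (467): 449.
|425 − 449| = 24.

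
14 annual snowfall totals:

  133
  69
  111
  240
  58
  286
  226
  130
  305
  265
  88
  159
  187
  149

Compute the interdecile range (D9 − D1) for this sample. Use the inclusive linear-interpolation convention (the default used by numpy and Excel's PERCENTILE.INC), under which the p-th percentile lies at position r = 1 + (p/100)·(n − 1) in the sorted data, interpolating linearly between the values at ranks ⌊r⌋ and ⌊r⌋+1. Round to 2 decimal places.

Sorted: 58, 69, 88, 111, 130, 133, 149, 159, 187, 226, 240, 265, 286, 305.
n = 14.
P10: r = 2.3; ranks 2–3 are 69, 88; interpolating gives 74.7.
P90: r = 12.7; ranks 12–13 are 265, 286; interpolating gives 279.7.
Difference: 279.7 − 74.7 = 205.

205.00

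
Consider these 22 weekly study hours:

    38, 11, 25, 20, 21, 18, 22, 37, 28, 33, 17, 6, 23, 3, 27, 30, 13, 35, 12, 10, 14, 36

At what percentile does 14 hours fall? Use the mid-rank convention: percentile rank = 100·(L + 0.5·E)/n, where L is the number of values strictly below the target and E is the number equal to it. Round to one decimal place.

Sorted: 3, 6, 10, 11, 12, 13, 14, 17, 18, 20, 21, 22, 23, 25, 27, 28, 30, 33, 35, 36, 37, 38.
Count below 14: L = 6; count equal: E = 1; n = 22.
Percentile rank = 100·(6 + 0.5·1)/22 = 100·6.5/22 = 29.55.

29.5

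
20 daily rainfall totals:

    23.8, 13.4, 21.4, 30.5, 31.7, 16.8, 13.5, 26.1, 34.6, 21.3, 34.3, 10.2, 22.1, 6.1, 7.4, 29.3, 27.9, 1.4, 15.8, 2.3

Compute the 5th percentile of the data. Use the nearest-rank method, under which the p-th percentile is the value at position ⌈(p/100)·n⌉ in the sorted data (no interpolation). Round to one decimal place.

1.4

Sorted: 1.4, 2.3, 6.1, 7.4, 10.2, 13.4, 13.5, 15.8, 16.8, 21.3, 21.4, 22.1, 23.8, 26.1, 27.9, 29.3, 30.5, 31.7, 34.3, 34.6.
n = 20.
Position = ⌈5/100 · 20⌉ = ⌈1⌉ = 1.
The value at rank 1 is 1.4.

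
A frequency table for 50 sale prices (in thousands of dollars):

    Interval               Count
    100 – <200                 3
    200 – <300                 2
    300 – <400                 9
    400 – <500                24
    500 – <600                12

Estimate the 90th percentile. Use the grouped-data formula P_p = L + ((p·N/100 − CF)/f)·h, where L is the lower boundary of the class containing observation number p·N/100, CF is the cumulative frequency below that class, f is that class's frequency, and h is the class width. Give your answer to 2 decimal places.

N = 50; target position k = 90/100 · 50 = 45.
Cumulative frequencies: 3, 5, 14, 38, 50.
Observation 45 falls in the class 500 – <600.
L = 500, CF = 38, f = 12, h = 100.
P90 = 500 + ((45 − 38)/12)·100 = 500 + 58.3333 = 558.333.

558.33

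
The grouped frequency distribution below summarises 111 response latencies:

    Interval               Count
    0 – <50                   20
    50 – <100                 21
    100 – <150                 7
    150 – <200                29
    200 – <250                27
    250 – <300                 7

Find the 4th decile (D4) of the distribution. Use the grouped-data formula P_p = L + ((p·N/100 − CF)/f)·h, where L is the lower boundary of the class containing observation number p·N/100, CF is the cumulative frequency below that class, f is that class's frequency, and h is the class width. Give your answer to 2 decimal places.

124.29

N = 111; target position k = 40/100 · 111 = 44.4.
Cumulative frequencies: 20, 41, 48, 77, 104, 111.
Observation 44.4 falls in the class 100 – <150.
L = 100, CF = 41, f = 7, h = 50.
P40 = 100 + ((44.4 − 41)/7)·50 = 100 + 24.2857 = 124.286.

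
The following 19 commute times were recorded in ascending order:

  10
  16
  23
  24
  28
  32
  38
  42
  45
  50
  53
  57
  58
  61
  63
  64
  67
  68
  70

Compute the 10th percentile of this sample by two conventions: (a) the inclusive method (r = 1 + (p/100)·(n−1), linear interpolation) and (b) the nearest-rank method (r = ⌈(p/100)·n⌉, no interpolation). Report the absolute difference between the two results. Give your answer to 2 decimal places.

5.60

n = 19.
(a) r = 2.8; between ranks 2 (16) and 3 (23): 21.6.
(b) the nearest-rank method: rank 2 → 16.
|21.6 − 16| = 5.6.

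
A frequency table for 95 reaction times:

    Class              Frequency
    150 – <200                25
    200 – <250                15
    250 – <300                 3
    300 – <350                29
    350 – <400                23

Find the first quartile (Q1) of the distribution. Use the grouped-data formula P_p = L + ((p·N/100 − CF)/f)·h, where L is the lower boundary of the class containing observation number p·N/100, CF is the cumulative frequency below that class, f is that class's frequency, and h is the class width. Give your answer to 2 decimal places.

N = 95; target position k = 25/100 · 95 = 23.75.
Cumulative frequencies: 25, 40, 43, 72, 95.
Observation 23.75 falls in the class 150 – <200.
L = 150, CF = 0, f = 25, h = 50.
P25 = 150 + ((23.75 − 0)/25)·50 = 150 + 47.5 = 197.5.

197.50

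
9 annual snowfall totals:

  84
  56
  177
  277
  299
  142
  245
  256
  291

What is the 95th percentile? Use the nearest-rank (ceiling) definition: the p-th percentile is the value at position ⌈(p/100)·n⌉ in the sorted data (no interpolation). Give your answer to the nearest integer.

299

Sorted: 56, 84, 142, 177, 245, 256, 277, 291, 299.
n = 9.
Position = ⌈95/100 · 9⌉ = ⌈8.55⌉ = 9.
The value at rank 9 is 299.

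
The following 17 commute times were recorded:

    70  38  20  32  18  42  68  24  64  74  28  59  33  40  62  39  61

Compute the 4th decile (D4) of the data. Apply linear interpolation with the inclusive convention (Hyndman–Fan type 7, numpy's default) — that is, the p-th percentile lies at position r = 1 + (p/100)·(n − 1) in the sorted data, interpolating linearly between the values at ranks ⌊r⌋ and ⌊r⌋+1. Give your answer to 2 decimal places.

38.40

Sorted: 18, 20, 24, 28, 32, 33, 38, 39, 40, 42, 59, 61, 62, 64, 68, 70, 74.
n = 17.
r = 1 + (40/100)·(17 − 1) = 1 + 6.4 = 7.4.
Rank 7 is 38 and rank 8 is 39.
Interpolate: 38 + 0.4·(39 − 38) = 38 + 0.4·1 = 38.4.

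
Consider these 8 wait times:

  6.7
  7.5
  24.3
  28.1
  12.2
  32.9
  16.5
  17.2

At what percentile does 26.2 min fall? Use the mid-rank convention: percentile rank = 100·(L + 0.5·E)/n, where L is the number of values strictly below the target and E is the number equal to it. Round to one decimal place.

75.0

Sorted: 6.7, 7.5, 12.2, 16.5, 17.2, 24.3, 28.1, 32.9.
Count below 26.2: L = 6; count equal: E = 0; n = 8.
Percentile rank = 100·(6 + 0.5·0)/8 = 100·6/8 = 75.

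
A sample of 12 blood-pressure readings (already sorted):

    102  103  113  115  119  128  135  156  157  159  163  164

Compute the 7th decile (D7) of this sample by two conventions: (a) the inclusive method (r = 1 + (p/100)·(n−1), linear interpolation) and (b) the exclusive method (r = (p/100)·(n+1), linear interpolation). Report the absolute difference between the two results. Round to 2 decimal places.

n = 12.
(a) r = 8.7; between ranks 8 (156) and 9 (157): 156.7.
(b) r = 9.1; between ranks 9 (157) and 10 (159): 157.2.
|156.7 − 157.2| = 0.5.

0.50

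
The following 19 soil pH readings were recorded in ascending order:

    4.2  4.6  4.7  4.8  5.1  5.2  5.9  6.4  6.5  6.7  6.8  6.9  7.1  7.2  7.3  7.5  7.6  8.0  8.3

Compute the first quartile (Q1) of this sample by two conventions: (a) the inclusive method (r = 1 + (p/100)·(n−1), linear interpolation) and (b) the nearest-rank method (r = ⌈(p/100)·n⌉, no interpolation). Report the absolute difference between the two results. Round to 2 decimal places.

n = 19.
(a) r = 5.5; between ranks 5 (5.1) and 6 (5.2): 5.15.
(b) the nearest-rank method: rank 5 → 5.1.
|5.15 − 5.1| = 0.05.

0.05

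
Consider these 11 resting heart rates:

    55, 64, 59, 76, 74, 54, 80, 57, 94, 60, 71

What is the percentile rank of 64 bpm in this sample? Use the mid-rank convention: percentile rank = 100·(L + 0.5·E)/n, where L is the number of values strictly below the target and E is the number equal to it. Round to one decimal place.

50.0

Sorted: 54, 55, 57, 59, 60, 64, 71, 74, 76, 80, 94.
Count below 64: L = 5; count equal: E = 1; n = 11.
Percentile rank = 100·(5 + 0.5·1)/11 = 100·5.5/11 = 50.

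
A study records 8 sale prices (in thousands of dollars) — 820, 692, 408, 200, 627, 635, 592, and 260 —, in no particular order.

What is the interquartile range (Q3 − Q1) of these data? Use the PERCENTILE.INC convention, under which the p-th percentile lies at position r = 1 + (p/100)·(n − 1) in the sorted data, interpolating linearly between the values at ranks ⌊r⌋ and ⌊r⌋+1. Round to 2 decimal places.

278.25

Sorted: 200, 260, 408, 592, 627, 635, 692, 820.
n = 8.
P25: r = 2.75; ranks 2–3 are 260, 408; interpolating gives 371.
P75: r = 6.25; ranks 6–7 are 635, 692; interpolating gives 649.25.
Difference: 649.25 − 371 = 278.25.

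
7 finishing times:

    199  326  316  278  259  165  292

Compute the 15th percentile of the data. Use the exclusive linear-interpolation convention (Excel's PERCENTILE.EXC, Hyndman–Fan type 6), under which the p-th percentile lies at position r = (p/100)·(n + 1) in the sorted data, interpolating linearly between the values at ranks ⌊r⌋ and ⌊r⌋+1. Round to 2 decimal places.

171.80

Sorted: 165, 199, 259, 278, 292, 316, 326.
n = 7.
r = (15/100)·(7 + 1) = 1.2.
Rank 1 is 165 and rank 2 is 199.
Interpolate: 165 + 0.2·(199 − 165) = 165 + 0.2·34 = 171.8.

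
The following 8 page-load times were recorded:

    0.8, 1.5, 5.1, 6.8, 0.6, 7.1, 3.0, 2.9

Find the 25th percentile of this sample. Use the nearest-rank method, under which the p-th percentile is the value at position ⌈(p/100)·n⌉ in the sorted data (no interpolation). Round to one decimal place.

Sorted: 0.6, 0.8, 1.5, 2.9, 3.0, 5.1, 6.8, 7.1.
n = 8.
Position = ⌈25/100 · 8⌉ = ⌈2⌉ = 2.
The value at rank 2 is 0.8.

0.8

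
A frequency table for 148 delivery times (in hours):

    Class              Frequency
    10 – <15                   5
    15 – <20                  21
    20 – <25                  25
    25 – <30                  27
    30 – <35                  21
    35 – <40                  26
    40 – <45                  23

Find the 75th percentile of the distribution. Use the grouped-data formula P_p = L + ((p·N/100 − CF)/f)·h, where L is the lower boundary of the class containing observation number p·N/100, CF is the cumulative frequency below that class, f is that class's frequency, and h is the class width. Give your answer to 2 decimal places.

N = 148; target position k = 75/100 · 148 = 111.
Cumulative frequencies: 5, 26, 51, 78, 99, 125, 148.
Observation 111 falls in the class 35 – <40.
L = 35, CF = 99, f = 26, h = 5.
P75 = 35 + ((111 − 99)/26)·5 = 35 + 2.30769 = 37.3077.

37.31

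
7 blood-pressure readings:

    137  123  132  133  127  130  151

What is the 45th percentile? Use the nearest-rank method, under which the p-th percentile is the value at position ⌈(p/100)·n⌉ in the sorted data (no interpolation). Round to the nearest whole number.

Sorted: 123, 127, 130, 132, 133, 137, 151.
n = 7.
Position = ⌈45/100 · 7⌉ = ⌈3.15⌉ = 4.
The value at rank 4 is 132.

132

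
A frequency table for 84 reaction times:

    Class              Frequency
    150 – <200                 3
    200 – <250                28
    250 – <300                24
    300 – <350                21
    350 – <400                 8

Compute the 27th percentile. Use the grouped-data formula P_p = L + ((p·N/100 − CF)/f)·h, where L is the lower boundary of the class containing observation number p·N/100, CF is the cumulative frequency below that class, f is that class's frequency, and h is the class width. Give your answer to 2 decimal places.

235.14

N = 84; target position k = 27/100 · 84 = 22.68.
Cumulative frequencies: 3, 31, 55, 76, 84.
Observation 22.68 falls in the class 200 – <250.
L = 200, CF = 3, f = 28, h = 50.
P27 = 200 + ((22.68 − 3)/28)·50 = 200 + 35.1429 = 235.143.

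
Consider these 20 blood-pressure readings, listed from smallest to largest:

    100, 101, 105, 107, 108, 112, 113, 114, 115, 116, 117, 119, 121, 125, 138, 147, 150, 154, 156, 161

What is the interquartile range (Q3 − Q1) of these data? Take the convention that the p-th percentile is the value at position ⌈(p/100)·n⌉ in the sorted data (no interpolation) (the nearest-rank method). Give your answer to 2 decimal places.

30.00

n = 20.
P25: rank ⌈25/100·20⌉ = 5 → 108.
P75: rank ⌈75/100·20⌉ = 15 → 138.
Difference: 138 − 108 = 30.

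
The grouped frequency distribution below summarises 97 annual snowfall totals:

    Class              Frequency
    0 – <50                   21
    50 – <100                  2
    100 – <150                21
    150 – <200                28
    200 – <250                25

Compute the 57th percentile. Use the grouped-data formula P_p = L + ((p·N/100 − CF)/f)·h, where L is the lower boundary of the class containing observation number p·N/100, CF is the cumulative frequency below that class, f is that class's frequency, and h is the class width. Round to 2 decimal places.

170.16

N = 97; target position k = 57/100 · 97 = 55.29.
Cumulative frequencies: 21, 23, 44, 72, 97.
Observation 55.29 falls in the class 150 – <200.
L = 150, CF = 44, f = 28, h = 50.
P57 = 150 + ((55.29 − 44)/28)·50 = 150 + 20.1607 = 170.161.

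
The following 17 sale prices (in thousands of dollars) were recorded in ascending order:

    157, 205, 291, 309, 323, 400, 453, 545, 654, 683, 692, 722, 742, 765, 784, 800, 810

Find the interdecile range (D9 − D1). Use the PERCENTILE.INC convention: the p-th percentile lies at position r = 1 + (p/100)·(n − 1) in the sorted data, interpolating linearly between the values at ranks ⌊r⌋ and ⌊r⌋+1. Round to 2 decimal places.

n = 17.
P10: r = 2.6; ranks 2–3 are 205, 291; interpolating gives 256.6.
P90: r = 15.4; ranks 15–16 are 784, 800; interpolating gives 790.4.
Difference: 790.4 − 256.6 = 533.8.

533.80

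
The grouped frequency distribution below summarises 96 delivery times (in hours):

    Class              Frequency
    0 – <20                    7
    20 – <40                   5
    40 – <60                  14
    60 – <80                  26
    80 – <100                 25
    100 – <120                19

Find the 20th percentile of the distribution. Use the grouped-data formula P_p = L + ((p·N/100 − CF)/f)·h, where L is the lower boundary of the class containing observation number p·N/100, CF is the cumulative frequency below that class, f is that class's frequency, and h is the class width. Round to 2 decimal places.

N = 96; target position k = 20/100 · 96 = 19.2.
Cumulative frequencies: 7, 12, 26, 52, 77, 96.
Observation 19.2 falls in the class 40 – <60.
L = 40, CF = 12, f = 14, h = 20.
P20 = 40 + ((19.2 − 12)/14)·20 = 40 + 10.2857 = 50.2857.

50.29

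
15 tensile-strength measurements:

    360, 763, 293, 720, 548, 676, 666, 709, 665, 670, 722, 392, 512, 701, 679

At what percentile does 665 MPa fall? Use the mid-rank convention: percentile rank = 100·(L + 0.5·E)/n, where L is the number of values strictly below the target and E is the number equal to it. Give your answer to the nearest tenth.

Sorted: 293, 360, 392, 512, 548, 665, 666, 670, 676, 679, 701, 709, 720, 722, 763.
Count below 665: L = 5; count equal: E = 1; n = 15.
Percentile rank = 100·(5 + 0.5·1)/15 = 100·5.5/15 = 36.67.

36.7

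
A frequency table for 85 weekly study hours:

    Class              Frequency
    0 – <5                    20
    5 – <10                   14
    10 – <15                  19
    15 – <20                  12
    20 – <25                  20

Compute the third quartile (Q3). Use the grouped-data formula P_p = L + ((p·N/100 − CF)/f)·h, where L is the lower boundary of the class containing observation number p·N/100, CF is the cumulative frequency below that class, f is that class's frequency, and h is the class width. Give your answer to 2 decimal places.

N = 85; target position k = 75/100 · 85 = 63.75.
Cumulative frequencies: 20, 34, 53, 65, 85.
Observation 63.75 falls in the class 15 – <20.
L = 15, CF = 53, f = 12, h = 5.
P75 = 15 + ((63.75 − 53)/12)·5 = 15 + 4.47917 = 19.4792.

19.48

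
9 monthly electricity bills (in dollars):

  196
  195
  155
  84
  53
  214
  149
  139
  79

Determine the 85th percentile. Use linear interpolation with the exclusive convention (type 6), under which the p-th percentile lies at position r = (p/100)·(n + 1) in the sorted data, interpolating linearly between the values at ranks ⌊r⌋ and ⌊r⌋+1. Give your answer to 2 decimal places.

Sorted: 53, 79, 84, 139, 149, 155, 195, 196, 214.
n = 9.
r = (85/100)·(9 + 1) = 8.5.
Rank 8 is 196 and rank 9 is 214.
Interpolate: 196 + 0.5·(214 − 196) = 196 + 0.5·18 = 205.

205.00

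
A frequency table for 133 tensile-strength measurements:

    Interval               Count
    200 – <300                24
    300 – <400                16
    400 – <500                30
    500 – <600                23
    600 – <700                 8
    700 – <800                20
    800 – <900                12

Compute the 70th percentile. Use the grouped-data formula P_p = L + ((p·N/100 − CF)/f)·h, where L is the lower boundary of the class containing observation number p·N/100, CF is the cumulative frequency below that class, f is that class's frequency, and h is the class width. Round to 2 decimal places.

601.25

N = 133; target position k = 70/100 · 133 = 93.1.
Cumulative frequencies: 24, 40, 70, 93, 101, 121, 133.
Observation 93.1 falls in the class 600 – <700.
L = 600, CF = 93, f = 8, h = 100.
P70 = 600 + ((93.1 − 93)/8)·100 = 600 + 1.25 = 601.25.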